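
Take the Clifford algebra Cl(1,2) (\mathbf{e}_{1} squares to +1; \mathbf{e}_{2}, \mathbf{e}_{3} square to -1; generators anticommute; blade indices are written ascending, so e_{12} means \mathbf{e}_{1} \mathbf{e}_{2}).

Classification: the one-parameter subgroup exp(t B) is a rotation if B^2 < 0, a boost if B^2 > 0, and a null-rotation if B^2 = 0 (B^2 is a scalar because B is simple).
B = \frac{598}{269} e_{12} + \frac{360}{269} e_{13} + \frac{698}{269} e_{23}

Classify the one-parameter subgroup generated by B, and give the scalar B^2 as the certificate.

B^2 term by term: the squares give (\frac{598}{269})^2*(e_{12})^2 + (\frac{360}{269})^2*(e_{13})^2 + (\frac{698}{269})^2*(e_{23})^2 = \frac{357604}{72361}*(+1) + \frac{129600}{72361}*(+1) + \frac{487204}{72361}*(-1) = 0 (each basis 2-blade squares to minus the product of its generators' squares); cross terms between blades sharing an index anticommute and cancel. So B^2 = 0.
Answer: null-rotation, certificate B^2 = 0. The invariant at work: B^2 = 0 is unchanged by conjugation, hence its sign classifies the subgroup whatever basis B is written in.


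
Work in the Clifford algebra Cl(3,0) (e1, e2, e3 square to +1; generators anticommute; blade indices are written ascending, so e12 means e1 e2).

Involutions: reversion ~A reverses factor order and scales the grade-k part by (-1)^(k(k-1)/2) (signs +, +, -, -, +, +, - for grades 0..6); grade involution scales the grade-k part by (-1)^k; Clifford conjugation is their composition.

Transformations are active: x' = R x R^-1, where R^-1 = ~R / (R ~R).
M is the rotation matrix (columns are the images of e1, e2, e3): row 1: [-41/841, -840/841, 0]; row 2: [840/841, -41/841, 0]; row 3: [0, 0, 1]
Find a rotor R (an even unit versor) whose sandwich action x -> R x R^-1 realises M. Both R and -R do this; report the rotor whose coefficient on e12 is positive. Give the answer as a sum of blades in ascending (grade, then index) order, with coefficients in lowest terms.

Method: write R = a + b12*e12 + b13*e13 + b23*e23 with a^2 + b12^2 + b13^2 + b23^2 = 1 (so R^-1 = ~R). Expanding the columns R e_j ~R gives tr M = 4a^2 - 1 and, from the antisymmetric part, M21 - M12 = -4a*b12, M13 - M31 = 4a*b13, M32 - M23 = -4a*b23.
Here tr M = 759/841, so a^2 = (1 + tr M)/4 = 400/841 and a = ±20/29. Taking a = 20/29: M21 - M12 = 1680/841, M13 - M31 = 0, M32 - M23 = 0, giving b12 = -21/29, b13 = 0, b23 = 0, i.e. R = 20/29 - 21/29*e12.
Its e12 coefficient is negative, so report the other preimage -R.
Answer: -20/29 + 21/29*e12. Sheet selection: the two-to-one cover makes ±R indistinguishable at the matrix level (trace 759/841), so uniqueness comes from the required sign on e12.


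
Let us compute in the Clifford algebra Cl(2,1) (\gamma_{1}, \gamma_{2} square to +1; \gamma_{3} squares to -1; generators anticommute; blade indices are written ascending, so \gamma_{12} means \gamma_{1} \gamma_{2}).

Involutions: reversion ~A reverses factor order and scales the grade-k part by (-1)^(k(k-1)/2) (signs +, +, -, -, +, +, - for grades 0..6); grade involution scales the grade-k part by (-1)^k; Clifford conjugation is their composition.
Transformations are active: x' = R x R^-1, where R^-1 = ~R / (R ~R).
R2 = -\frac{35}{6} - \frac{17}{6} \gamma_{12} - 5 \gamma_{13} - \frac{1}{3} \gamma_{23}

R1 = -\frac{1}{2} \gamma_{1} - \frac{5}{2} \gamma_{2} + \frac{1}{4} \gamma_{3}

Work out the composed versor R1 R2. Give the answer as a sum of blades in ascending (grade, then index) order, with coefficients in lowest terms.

Distribute over the terms of R1 (each basis-blade product reordered to ascending indices, repeated generators contracted through their squares):
(-\frac{1}{2} \gamma_{1}) R2 = \frac{35}{12} \gamma_{1} + \frac{17}{12} \gamma_{2} + \frac{5}{2} \gamma_{3} + \frac{1}{6} \gamma_{123}
(-\frac{5}{2} \gamma_{2}) R2 = -\frac{85}{12} \gamma_{1} + \frac{175}{12} \gamma_{2} + \frac{5}{6} \gamma_{3} - \frac{25}{2} \gamma_{123}
(\frac{1}{4} \gamma_{3}) R2 = -\frac{5}{4} \gamma_{1} - \frac{1}{12} \gamma_{2} - \frac{35}{24} \gamma_{3} - \frac{17}{24} \gamma_{123}
Summing the partial products and collecting blades:
Answer: -\frac{65}{12} \gamma_{1} + \frac{191}{12} \gamma_{2} + \frac{15}{8} \gamma_{3} - \frac{313}{24} \gamma_{123}


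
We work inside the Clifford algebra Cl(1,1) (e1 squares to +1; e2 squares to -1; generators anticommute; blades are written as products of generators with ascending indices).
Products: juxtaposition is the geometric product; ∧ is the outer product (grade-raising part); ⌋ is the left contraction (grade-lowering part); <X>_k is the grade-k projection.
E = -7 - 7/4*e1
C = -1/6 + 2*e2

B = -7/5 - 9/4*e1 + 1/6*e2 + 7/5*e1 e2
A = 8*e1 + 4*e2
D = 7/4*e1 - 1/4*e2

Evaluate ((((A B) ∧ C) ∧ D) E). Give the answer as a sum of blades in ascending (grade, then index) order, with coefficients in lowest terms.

step 1: -56/3 - 28/5*e1 + 28/5*e2 + 31/3*e1 e2
step 2: 28/9 + 14/15*e1 - 574/15*e2 - 1163/90*e1 e2
step 3: 49/9*e1 - 7/9*e2 + 1001/15*e1 e2
step 4: -343/36 - 343/9*e1 + 22001/180*e2 - 84329/180*e1 e2
Answer: -343/36 - 343/9*e1 + 22001/180*e2 - 84329/180*e1 e2


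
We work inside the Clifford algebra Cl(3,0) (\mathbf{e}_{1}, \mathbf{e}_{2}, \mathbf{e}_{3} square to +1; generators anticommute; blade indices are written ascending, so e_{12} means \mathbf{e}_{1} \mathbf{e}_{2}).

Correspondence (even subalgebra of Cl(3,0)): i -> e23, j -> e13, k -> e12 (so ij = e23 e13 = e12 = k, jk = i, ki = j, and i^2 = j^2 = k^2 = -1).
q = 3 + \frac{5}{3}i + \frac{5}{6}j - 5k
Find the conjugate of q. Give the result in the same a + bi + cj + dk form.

In blades: q = 3 - 5 e_{12} + \frac{5}{6} e_{13} + \frac{5}{3} e_{23}.
Quaternion conjugation is reversion on the even subalgebra: the scalar is fixed and every grade-2 blade flips sign, giving 3 + 5 e_{12} - \frac{5}{6} e_{13} - \frac{5}{3} e_{23}; translating back:
Answer: 3 - \frac{5}{3}i - \frac{5}{6}j + 5k


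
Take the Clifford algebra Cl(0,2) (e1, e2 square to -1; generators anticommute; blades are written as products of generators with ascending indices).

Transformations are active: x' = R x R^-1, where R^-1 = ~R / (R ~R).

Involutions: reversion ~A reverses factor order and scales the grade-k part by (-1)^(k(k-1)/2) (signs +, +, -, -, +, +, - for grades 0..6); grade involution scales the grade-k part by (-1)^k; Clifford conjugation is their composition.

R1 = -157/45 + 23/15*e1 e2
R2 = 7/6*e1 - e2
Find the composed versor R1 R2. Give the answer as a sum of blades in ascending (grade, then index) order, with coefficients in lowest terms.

Distribute over the terms of R1 (each basis-blade product reordered to ascending indices, repeated generators contracted through their squares):
(-157/45) R2 = -1099/270*e1 + 157/45*e2
(23/15*e1 e2) R2 = 23/15*e1 + 161/90*e2
Summing the partial products and collecting blades:
Answer: -137/54*e1 + 95/18*e2


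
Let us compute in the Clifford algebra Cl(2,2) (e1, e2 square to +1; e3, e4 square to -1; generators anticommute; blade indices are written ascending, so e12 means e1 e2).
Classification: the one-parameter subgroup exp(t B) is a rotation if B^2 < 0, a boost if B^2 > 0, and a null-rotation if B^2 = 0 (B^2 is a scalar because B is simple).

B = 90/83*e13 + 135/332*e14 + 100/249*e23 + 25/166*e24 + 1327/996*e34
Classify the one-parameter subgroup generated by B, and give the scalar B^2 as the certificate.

B^2 term by term: the squares give (90/83)^2*(e13)^2 + (135/332)^2*(e14)^2 + (100/249)^2*(e23)^2 + (25/166)^2*(e24)^2 + (1327/996)^2*(e34)^2 = 8100/6889*(+1) + 18225/110224*(+1) + 10000/62001*(+1) + 625/27556*(+1) + 1760929/992016*(-1) = -1/4 (each basis 2-blade squares to minus the product of its generators' squares); cross terms between blades sharing an index anticommute and cancel; the commuting (index-disjoint) pairs give grade-4 terms 2*c*c'*(blade product), which cancel blade by blade — e1234: -2250/6889 + 2250/6889 = 0 — confirming B is simple. So B^2 = -1/4.
Answer: rotation, certificate B^2 = -1/4. Certificate logic: -1/4 is a conjugation-invariant scalar, so its sign fixes rotation versus boost versus null-rotation outright.


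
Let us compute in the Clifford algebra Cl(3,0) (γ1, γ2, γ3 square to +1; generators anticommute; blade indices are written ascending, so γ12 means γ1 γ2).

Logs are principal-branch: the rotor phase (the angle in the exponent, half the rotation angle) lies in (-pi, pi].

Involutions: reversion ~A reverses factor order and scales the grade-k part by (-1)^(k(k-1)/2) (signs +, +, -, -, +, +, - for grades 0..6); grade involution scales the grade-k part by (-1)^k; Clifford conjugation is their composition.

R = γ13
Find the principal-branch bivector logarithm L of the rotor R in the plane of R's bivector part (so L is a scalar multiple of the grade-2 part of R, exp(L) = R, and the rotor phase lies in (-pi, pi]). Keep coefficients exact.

The scalar part of R is 0, and that scalar determines the rotor phase on the principal branch; recovering the unit plane as bivector-part over sine of the phase gives L = phase * plane.
Concretely: cos(phase) = 0 gives phase = ±pi/2, and since phase/sin(phase) is even the sign is immaterial: L = (phase/sin(phase)) * <R>_2 = (pi/2) * <R>_2.
Answer: pi/2*γ13


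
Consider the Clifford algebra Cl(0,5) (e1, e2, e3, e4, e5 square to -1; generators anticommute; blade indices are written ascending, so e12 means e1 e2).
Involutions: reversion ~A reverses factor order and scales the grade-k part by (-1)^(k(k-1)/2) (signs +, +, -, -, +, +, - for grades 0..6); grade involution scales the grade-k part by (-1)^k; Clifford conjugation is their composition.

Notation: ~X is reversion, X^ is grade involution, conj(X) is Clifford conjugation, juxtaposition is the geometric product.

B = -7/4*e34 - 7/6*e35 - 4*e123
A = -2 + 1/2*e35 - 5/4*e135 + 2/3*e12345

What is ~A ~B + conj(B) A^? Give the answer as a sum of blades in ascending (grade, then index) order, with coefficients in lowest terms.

first term: 7/12 - 35/24*e1 - 5*e25 - 7/2*e34 - 7/3*e35 + 85/24*e45 - 8*e123 + 7/9*e124 - 19/6*e125 - 35/16*e145
second term: -7/12 - 35/24*e1 - 5*e25 - 7/2*e34 - 7/3*e35 + 85/24*e45 + 8*e123 - 7/9*e124 + 19/6*e125 + 35/16*e145
Answer: -35/12*e1 - 10*e25 - 7*e34 - 14/3*e35 + 85/12*e45


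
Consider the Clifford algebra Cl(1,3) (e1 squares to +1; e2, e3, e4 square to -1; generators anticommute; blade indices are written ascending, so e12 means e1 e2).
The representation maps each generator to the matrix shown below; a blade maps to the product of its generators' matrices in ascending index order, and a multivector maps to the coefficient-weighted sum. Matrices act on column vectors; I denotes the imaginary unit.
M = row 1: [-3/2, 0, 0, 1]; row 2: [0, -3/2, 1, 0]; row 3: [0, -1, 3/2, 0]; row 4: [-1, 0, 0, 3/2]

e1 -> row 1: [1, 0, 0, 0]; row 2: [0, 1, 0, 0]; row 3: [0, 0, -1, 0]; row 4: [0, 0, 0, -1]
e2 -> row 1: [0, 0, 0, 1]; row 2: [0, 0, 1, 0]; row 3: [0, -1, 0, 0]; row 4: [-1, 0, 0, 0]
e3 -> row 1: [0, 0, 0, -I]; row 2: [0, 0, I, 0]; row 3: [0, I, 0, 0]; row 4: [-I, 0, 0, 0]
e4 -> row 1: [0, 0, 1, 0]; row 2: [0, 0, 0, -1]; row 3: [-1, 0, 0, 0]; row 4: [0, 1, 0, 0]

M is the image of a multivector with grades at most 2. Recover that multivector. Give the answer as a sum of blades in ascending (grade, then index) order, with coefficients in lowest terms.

Method: the blade images are trace-orthogonal — tr(rho(e_A) rho(e_B)^-1) = 4 if A = B and 0 otherwise — and rho(e_A)^-1 = (e_A)^2 * rho(e_A) with (e_A)^2 = +1 or -1, so the coefficient of e_A in the preimage is (e_A)^2 * tr(M rho(e_A))/4.
Nonzero projections over blades of grade <= 2: e1: (e1)^2 = +1, tr(M rho(e1)) = -6, coefficient -3/2; e2: (e2)^2 = -1, tr(M rho(e2)) = -4, coefficient 1. Every other blade of grade <= 2 projects to 0.
Answer: -3/2*e1 + e2


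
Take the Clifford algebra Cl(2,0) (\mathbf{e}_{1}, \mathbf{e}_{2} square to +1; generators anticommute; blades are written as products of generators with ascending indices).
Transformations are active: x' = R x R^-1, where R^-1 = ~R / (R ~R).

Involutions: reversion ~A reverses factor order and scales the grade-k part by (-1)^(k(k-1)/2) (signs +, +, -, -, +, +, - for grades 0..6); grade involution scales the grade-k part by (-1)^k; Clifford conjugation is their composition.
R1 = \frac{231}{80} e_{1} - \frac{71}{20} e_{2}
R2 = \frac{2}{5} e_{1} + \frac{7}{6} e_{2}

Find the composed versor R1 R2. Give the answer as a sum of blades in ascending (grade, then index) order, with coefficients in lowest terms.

Distribute over the terms of R1 (each basis-blade product reordered to ascending indices, repeated generators contracted through their squares):
(\frac{231}{80} e_{1}) R2 = \frac{231}{200} + \frac{539}{160} e_{1} e_{2}
(-\frac{71}{20} e_{2}) R2 = -\frac{497}{120} + \frac{71}{50} e_{1} e_{2}
Summing the partial products and collecting blades:
Answer: -\frac{224}{75} + \frac{3831}{800} e_{1} e_{2}


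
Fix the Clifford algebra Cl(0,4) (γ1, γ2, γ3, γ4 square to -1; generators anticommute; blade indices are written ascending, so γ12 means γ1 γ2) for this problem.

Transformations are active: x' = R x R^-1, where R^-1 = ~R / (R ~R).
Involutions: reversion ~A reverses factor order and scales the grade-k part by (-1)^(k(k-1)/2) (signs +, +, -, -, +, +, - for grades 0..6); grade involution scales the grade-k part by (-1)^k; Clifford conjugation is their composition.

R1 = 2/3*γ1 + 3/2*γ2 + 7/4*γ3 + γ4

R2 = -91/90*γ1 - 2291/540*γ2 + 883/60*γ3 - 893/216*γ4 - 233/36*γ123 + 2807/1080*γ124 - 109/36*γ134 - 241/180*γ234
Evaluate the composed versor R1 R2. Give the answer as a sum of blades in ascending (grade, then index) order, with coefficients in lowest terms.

Distribute over the terms of R1 (each basis-blade product reordered to ascending indices, repeated generators contracted through their squares):
(2/3*γ1) R2 = 91/135 - 2291/810*γ12 + 883/90*γ13 - 893/324*γ14 + 233/54*γ23 - 2807/1620*γ24 + 109/54*γ34 - 241/270*γ1234
(3/2*γ2) R2 = 2291/360 + 91/60*γ12 - 233/24*γ13 + 2807/720*γ14 + 883/40*γ23 - 893/144*γ24 + 241/120*γ34 + 109/24*γ1234
(7/4*γ3) R2 = -6181/240 + 1631/144*γ12 + 637/360*γ13 - 763/144*γ14 + 16037/2160*γ23 - 1687/720*γ24 - 6251/864*γ34 + 19649/4320*γ1234
(γ4) R2 = 893/216 - 2807/1080*γ12 + 109/36*γ13 + 91/90*γ14 + 241/180*γ23 + 2291/540*γ24 - 883/60*γ34 + 233/36*γ1234
Summing the partial products and collecting blades:
Answer: -10499/720 + 48053/6480*γ12 + 49/10*γ13 - 1019/324*γ14 + 75931/2160*γ23 - 2444/405*γ24 - 15487/864*γ34 + 63373/4320*γ1234


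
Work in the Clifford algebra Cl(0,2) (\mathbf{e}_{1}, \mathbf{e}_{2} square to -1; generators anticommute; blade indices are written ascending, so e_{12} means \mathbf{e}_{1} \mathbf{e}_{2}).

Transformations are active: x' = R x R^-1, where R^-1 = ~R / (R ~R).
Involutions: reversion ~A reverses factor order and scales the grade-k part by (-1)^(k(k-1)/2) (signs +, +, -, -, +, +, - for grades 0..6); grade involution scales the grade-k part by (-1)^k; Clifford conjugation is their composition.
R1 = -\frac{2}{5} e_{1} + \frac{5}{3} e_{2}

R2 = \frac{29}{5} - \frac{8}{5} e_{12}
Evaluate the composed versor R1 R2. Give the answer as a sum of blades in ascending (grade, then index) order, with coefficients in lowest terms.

Distribute over the terms of R1 (each basis-blade product reordered to ascending indices, repeated generators contracted through their squares):
(-\frac{2}{5} e_{1}) R2 = -\frac{58}{25} e_{1} - \frac{16}{25} e_{2}
(\frac{5}{3} e_{2}) R2 = -\frac{8}{3} e_{1} + \frac{29}{3} e_{2}
Summing the partial products and collecting blades:
Answer: -\frac{374}{75} e_{1} + \frac{677}{75} e_{2}


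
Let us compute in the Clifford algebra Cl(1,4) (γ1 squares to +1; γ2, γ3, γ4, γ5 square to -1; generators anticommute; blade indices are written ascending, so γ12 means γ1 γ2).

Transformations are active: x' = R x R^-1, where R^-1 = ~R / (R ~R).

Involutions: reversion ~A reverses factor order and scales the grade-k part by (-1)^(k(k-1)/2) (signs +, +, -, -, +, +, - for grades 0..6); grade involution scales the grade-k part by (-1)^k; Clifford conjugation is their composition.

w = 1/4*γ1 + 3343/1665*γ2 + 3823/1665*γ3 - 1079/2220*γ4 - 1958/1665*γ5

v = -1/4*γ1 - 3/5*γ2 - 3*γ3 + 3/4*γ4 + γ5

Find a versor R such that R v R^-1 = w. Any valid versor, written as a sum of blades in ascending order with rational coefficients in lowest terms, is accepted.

Take R = v + w = 2344/1665*γ2 - 1172/1665*γ3 + 293/1110*γ4 - 293/1665*γ5. Because q(v) = q(w) = -543/50, conjugation by R sends v exactly to w.
Answer: 2344/1665*γ2 - 1172/1665*γ3 + 293/1110*γ4 - 293/1665*γ5


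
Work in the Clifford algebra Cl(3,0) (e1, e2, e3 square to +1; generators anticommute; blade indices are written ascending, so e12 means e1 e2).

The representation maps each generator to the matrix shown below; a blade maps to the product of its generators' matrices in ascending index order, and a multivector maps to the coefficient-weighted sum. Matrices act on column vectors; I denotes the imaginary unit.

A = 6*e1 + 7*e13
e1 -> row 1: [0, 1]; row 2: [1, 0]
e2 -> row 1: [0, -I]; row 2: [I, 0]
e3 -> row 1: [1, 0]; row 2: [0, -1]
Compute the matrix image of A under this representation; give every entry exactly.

Bivector images (products of the table entries): rho(e13) = rho(e1)rho(e3) = row 1: [0, -1]; row 2: [1, 0].
M = (6)*rho(e1) + (7)*rho(e13), summed entrywise:
Answer: row 1: [0, -1]; row 2: [13, 0]


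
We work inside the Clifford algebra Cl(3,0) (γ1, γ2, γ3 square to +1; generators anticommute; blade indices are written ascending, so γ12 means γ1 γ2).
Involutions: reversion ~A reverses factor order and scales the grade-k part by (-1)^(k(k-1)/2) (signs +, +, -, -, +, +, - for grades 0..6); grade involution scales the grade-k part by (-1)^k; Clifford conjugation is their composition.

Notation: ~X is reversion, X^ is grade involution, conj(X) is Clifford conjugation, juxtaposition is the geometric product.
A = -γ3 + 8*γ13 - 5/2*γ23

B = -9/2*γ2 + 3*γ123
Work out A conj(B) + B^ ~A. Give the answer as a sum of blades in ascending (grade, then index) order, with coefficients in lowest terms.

first term: 15/2*γ1 + 24*γ2 + 45/4*γ3 - 3*γ12 + 9/2*γ23 - 36*γ123
second term: 15/2*γ1 + 24*γ2 + 45/4*γ3 + 3*γ12 - 9/2*γ23 + 36*γ123
Answer: 15*γ1 + 48*γ2 + 45/2*γ3


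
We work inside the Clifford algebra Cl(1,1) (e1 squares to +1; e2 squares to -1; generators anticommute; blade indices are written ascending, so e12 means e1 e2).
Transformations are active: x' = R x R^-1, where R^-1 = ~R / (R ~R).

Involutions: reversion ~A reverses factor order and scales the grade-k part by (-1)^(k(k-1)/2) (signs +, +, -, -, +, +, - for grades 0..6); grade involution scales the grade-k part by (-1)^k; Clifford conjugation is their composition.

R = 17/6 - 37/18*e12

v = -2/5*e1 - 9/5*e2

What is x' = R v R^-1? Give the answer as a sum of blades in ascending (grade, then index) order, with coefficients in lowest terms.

~R = 17/6 + 37/18*e12, and R ~R = 308/81, so R^-1 = ~R / (308/81).
R v = -29/6*e1 - 533/90*e2
Answer: -20953/3080*e1 - 21639/3080*e2


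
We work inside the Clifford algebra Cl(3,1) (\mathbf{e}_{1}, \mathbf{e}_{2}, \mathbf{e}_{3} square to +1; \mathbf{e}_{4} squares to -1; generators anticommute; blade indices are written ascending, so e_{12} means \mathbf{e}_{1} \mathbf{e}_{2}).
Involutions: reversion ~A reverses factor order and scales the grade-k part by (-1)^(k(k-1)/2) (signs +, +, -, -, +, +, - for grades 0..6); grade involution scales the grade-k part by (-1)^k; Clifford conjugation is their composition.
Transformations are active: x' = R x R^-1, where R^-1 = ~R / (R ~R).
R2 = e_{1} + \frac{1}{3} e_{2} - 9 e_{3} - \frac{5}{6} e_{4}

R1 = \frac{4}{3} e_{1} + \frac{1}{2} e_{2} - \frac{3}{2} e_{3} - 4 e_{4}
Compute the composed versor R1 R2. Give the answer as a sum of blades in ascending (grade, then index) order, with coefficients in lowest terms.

Distribute over the terms of R1 (each basis-blade product reordered to ascending indices, repeated generators contracted through their squares):
(\frac{4}{3} e_{1}) R2 = \frac{4}{3} + \frac{4}{9} e_{12} - 12 e_{13} - \frac{10}{9} e_{14}
(\frac{1}{2} e_{2}) R2 = \frac{1}{6} - \frac{1}{2} e_{12} - \frac{9}{2} e_{23} - \frac{5}{12} e_{24}
(-\frac{3}{2} e_{3}) R2 = \frac{27}{2} + \frac{3}{2} e_{13} + \frac{1}{2} e_{23} + \frac{5}{4} e_{34}
(-4 e_{4}) R2 = -\frac{10}{3} + 4 e_{14} + \frac{4}{3} e_{24} - 36 e_{34}
Summing the partial products and collecting blades:
Answer: \frac{35}{3} - \frac{1}{18} e_{12} - \frac{21}{2} e_{13} + \frac{26}{9} e_{14} - 4 e_{23} + \frac{11}{12} e_{24} - \frac{139}{4} e_{34}


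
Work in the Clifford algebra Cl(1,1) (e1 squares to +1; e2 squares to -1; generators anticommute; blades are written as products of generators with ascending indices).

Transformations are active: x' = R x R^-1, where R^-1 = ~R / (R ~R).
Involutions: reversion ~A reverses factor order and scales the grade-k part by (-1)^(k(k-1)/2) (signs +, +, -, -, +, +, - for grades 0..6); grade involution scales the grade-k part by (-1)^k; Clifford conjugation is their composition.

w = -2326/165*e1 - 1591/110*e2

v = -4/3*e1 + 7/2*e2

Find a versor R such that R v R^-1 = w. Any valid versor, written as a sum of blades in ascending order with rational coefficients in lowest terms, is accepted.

Take R = v + w = -2546/165*e1 - 603/55*e2. Because q(v) = q(w) = -377/36, conjugation by R sends v exactly to w.
Answer: -2546/165*e1 - 603/55*e2


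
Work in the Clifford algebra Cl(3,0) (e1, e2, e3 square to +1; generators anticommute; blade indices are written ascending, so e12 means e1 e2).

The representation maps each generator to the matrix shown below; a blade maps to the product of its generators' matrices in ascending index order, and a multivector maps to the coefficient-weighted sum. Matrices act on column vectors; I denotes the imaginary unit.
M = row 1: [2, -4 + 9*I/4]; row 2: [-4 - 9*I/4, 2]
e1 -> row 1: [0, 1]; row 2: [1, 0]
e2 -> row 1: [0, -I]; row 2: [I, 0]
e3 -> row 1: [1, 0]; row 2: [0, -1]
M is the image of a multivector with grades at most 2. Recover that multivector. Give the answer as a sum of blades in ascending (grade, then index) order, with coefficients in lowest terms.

Method: 1, rho(e1), rho(e2), rho(e3) form a trace-orthogonal basis of the 2x2 complex matrices (tr(X Y) = 2 if X = Y, else 0), so M = m0*1 + m1*rho(e1) + m2*rho(e2) + m3*rho(e3) with m0 = tr(M)/2 = 2, m1 = tr(M rho(e1))/2 = -4, m2 = tr(M rho(e2))/2 = -9/4, m3 = tr(M rho(e3))/2 = 0.
Multiplying table entries, the bivector images are rho(e12) = I*rho(e3), rho(e13) = -I*rho(e2), rho(e23) = I*rho(e1); with real blade coefficients the real parts of m0..m3 are the coefficients of 1, e1, e2, e3 and the imaginary parts give the bivectors (e23: Im m1, e13: -Im m2, e12: Im m3).
Answer: 2 - 4*e1 - 9/4*e2


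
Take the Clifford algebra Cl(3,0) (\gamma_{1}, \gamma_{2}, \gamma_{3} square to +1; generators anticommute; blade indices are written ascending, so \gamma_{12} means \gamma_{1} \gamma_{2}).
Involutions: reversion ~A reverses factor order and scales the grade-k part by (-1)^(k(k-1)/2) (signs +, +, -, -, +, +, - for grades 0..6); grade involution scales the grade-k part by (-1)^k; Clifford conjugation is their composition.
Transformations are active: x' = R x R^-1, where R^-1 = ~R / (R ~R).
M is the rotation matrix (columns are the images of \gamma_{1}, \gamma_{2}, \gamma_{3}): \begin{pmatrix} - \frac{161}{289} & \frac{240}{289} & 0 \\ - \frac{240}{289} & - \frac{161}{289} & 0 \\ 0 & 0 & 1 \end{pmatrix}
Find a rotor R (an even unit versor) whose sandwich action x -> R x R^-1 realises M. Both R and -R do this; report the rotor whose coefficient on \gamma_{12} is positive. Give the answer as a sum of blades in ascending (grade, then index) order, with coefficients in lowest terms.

Method: write R = a + b12*\gamma_{12} + b13*\gamma_{13} + b23*\gamma_{23} with a^2 + b12^2 + b13^2 + b23^2 = 1 (so R^-1 = ~R). Expanding the columns R e_j ~R gives tr M = 4a^2 - 1 and, from the antisymmetric part, M21 - M12 = -4a*b12, M13 - M31 = 4a*b13, M32 - M23 = -4a*b23.
Here tr M = -\frac{33}{289}, so a^2 = (1 + tr M)/4 = \frac{64}{289} and a = ±\frac{8}{17}. Taking a = \frac{8}{17}: M21 - M12 = -\frac{480}{289}, M13 - M31 = 0, M32 - M23 = 0, giving b12 = \frac{15}{17}, b13 = 0, b23 = 0, i.e. R = \frac{8}{17} + \frac{15}{17} \gamma_{12}.
Its \gamma_{12} coefficient is already positive.
Answer: \frac{8}{17} + \frac{15}{17} \gamma_{12}. Recall the cover is two-to-one: with M of trace -\frac{33}{289}, both preimages act alike, and the stated \gamma_{12} sign chooses the sheet.


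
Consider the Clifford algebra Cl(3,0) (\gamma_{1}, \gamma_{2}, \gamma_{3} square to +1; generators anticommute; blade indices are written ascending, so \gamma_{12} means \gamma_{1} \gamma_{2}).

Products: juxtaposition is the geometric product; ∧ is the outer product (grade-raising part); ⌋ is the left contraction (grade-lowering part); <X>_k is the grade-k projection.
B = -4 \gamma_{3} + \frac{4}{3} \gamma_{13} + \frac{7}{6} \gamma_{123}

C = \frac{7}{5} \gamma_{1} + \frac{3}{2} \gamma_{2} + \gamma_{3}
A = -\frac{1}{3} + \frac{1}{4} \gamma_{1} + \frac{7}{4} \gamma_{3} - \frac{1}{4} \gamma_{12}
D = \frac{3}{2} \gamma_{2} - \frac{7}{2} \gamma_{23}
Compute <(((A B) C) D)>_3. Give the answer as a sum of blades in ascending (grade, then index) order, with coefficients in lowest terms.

step 1: -7 - \frac{7}{3} \gamma_{1} + \frac{47}{24} \gamma_{3} + \frac{49}{24} \gamma_{12} - \frac{13}{9} \gamma_{13} + \frac{5}{8} \gamma_{23} + \frac{11}{18} \gamma_{123}
step 2: -\frac{157}{120} - \frac{5891}{720} \gamma_{1} - \frac{191}{15} \gamma_{2} - \frac{4259}{720} \gamma_{3} - \frac{26}{9} \gamma_{12} - \frac{719}{120} \gamma_{13} - \frac{1499}{720} \gamma_{23} + \frac{61}{12} \gamma_{123}
step 3: -\frac{37997}{1440} + \frac{323}{24} \gamma_{1} - \frac{32639}{1440} \gamma_{2} + \frac{22891}{480} \gamma_{3} - \frac{5319}{160} \gamma_{12} + \frac{179}{72} \gamma_{13} + \frac{6457}{480} \gamma_{23} + \frac{54179}{1440} \gamma_{123}
step 4: \frac{54179}{1440} \gamma_{123}
Answer: \frac{54179}{1440} \gamma_{123}


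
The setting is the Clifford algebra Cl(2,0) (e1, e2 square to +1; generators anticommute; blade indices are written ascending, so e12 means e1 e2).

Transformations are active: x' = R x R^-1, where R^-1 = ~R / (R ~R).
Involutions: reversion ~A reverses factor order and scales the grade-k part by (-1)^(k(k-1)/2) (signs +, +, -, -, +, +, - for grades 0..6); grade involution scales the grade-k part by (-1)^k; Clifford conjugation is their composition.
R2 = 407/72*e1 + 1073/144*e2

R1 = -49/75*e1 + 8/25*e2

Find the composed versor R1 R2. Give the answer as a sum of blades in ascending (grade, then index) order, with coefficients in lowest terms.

Distribute over the terms of R1 (each basis-blade product reordered to ascending indices, repeated generators contracted through their squares):
(-49/75*e1) R2 = -19943/5400 - 52577/10800*e12
(8/25*e2) R2 = 1073/450 - 407/225*e12
Summing the partial products and collecting blades:
Answer: -7067/5400 - 72113/10800*e12


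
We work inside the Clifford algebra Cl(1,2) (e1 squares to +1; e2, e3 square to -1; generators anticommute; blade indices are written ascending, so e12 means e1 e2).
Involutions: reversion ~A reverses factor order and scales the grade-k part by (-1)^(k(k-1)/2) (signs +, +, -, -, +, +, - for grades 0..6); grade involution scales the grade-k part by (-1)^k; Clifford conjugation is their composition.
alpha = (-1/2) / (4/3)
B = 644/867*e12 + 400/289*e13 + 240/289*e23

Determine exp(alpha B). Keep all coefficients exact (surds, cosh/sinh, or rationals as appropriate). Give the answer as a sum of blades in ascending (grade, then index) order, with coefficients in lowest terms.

B^2 term by term: the squares give (644/867)^2*(e12)^2 + (400/289)^2*(e13)^2 + (240/289)^2*(e23)^2 = 414736/751689*(+1) + 160000/83521*(+1) + 57600/83521*(-1) = 16/9 (each basis 2-blade squares to minus the product of its generators' squares); cross terms between blades sharing an index anticommute and cancel. So B^2 = 16/9.
B^2 = 16/9 — the positive square puts this in the hyperbolic regime; l = 4/3, alpha*l = -1/2, so exp(alpha B) = cosh(-1/2) + (sinh(-1/2)/(4/3))*B = cosh(1/2) + (-3*sinh(1/2)/4)*B.
Answer: cosh(1/2) - 161*sinh(1/2)/289*e12 - 300*sinh(1/2)/289*e13 - 180*sinh(1/2)/289*e23


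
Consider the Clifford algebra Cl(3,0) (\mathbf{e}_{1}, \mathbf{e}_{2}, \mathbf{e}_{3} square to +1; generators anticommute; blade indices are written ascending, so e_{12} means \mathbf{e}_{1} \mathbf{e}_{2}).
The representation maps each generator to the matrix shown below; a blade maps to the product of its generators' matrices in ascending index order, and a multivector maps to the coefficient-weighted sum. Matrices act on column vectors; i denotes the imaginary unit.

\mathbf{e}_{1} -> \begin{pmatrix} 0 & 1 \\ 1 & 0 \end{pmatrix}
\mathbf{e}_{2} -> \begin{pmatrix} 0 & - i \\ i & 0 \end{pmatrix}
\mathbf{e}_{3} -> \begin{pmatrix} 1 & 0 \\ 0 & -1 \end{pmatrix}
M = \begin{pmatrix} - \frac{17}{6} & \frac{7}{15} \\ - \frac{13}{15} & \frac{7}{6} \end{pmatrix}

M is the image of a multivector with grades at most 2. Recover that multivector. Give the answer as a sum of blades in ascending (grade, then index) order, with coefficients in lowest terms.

Method: 1, rho(e_{1}), rho(e_{2}), rho(e_{3}) form a trace-orthogonal basis of the 2x2 complex matrices (tr(X Y) = 2 if X = Y, else 0), so M = m0*1 + m1*rho(e_{1}) + m2*rho(e_{2}) + m3*rho(e_{3}) with m0 = tr(M)/2 = - \frac{5}{6}, m1 = tr(M rho(e_{1}))/2 = - \frac{1}{5}, m2 = tr(M rho(e_{2}))/2 = \frac{2 i}{3}, m3 = tr(M rho(e_{3}))/2 = -2.
Multiplying table entries, the bivector images are rho(e_{12}) = i*rho(e_{3}), rho(e_{13}) = -i*rho(e_{2}), rho(e_{23}) = i*rho(e_{1}); with real blade coefficients the real parts of m0..m3 are the coefficients of 1, e_{1}, e_{2}, e_{3} and the imaginary parts give the bivectors (e_{23}: Im m1, e_{13}: -Im m2, e_{12}: Im m3).
Answer: -\frac{5}{6} - \frac{1}{5} e_{1} - 2 e_{3} - \frac{2}{3} e_{13}


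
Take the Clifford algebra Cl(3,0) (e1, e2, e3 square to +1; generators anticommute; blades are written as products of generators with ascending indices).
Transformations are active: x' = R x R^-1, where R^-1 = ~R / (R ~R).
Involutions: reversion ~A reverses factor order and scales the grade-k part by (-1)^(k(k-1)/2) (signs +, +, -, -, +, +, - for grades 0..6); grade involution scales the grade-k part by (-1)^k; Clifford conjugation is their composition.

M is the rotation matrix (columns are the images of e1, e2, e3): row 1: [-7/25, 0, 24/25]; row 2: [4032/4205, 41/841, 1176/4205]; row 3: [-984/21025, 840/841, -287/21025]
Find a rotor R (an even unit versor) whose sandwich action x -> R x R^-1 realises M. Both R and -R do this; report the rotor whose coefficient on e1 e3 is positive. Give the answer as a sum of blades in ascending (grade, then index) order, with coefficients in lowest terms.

Method: write R = a + b12*e1 e2 + b13*e1 e3 + b23*e2 e3 with a^2 + b12^2 + b13^2 + b23^2 = 1 (so R^-1 = ~R). Expanding the columns R e_j ~R gives tr M = 4a^2 - 1 and, from the antisymmetric part, M21 - M12 = -4a*b12, M13 - M31 = 4a*b13, M32 - M23 = -4a*b23.
Here tr M = -5149/21025, so a^2 = (1 + tr M)/4 = 3969/21025 and a = ±63/145. Taking a = 63/145: M21 - M12 = 4032/4205, M13 - M31 = 21168/21025, M32 - M23 = 3024/4205, giving b12 = -16/29, b13 = 84/145, b23 = -12/29, i.e. R = 63/145 - 16/29*e1 e2 + 84/145*e1 e3 - 12/29*e2 e3.
Its e1 e3 coefficient is already positive.
Answer: 63/145 - 16/29*e1 e2 + 84/145*e1 e3 - 12/29*e2 e3. Key observation: the double cover Spin(3) -> SO(3) sends R and -R to the same matrix (trace -5149/21025 here), so the stated sign of the e1 e3 coefficient is what selects one sheet.


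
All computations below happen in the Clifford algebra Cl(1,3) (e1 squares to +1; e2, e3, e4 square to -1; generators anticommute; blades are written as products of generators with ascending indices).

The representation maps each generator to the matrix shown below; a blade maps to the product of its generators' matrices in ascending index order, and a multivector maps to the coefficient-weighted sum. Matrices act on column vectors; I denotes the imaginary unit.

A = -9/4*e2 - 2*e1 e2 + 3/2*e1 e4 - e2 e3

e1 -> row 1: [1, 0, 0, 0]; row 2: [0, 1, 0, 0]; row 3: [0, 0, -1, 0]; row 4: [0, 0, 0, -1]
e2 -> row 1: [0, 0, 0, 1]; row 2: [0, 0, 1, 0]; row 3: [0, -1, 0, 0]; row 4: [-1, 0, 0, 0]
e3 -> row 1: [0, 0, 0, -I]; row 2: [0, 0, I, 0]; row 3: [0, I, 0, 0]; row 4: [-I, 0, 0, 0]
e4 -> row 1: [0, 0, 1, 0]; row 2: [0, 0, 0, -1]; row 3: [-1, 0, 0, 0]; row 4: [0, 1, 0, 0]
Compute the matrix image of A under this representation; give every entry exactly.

Bivector images (products of the table entries): rho(e1 e2) = rho(e1)rho(e2) = row 1: [0, 0, 0, 1]; row 2: [0, 0, 1, 0]; row 3: [0, 1, 0, 0]; row 4: [1, 0, 0, 0]; rho(e1 e4) = rho(e1)rho(e4) = row 1: [0, 0, 1, 0]; row 2: [0, 0, 0, -1]; row 3: [1, 0, 0, 0]; row 4: [0, -1, 0, 0]; rho(e2 e3) = rho(e2)rho(e3) = row 1: [-I, 0, 0, 0]; row 2: [0, I, 0, 0]; row 3: [0, 0, -I, 0]; row 4: [0, 0, 0, I].
M = (-9/4)*rho(e2) + (-2)*rho(e1 e2) + (3/2)*rho(e1 e4) + (-1)*rho(e2 e3), summed entrywise:
Answer: row 1: [I, 0, 3/2, -17/4]; row 2: [0, -I, -17/4, -3/2]; row 3: [3/2, 1/4, I, 0]; row 4: [1/4, -3/2, 0, -I]


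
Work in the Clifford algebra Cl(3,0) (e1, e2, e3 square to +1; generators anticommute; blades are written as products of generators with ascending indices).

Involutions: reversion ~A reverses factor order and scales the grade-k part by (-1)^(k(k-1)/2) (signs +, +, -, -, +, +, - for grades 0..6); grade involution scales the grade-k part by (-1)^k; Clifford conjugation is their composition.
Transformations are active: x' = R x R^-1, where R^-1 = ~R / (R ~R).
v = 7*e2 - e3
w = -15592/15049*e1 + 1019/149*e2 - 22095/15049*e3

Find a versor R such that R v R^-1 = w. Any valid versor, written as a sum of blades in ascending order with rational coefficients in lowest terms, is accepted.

The midline construction: v and w both square to 50, so reflecting in their sum -15592/15049*e1 + 2062/149*e2 - 37144/15049*e3 exchanges them.
Answer: -15592/15049*e1 + 2062/149*e2 - 37144/15049*e3


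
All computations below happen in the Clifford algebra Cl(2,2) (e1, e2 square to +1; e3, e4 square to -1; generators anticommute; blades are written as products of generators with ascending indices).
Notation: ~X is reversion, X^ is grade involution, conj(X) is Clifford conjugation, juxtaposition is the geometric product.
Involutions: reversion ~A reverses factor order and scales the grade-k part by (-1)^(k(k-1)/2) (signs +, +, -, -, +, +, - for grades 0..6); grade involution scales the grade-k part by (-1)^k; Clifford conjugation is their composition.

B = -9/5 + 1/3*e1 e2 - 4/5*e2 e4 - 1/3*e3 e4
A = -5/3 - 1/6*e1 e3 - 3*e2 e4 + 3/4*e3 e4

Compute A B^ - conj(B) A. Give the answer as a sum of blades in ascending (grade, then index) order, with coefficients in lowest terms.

first term: 113/20 - 5/9*e1 e2 + 3/10*e1 e3 + 17/18*e1 e4 + 139/90*e2 e3 + 101/15*e2 e4 - 143/180*e3 e4 + 7/60*e1 e2 e3 e4
second term: 7/20 + 5/9*e1 e2 + 3/10*e1 e3 + 17/18*e1 e4 + 139/90*e2 e3 + 61/15*e2 e4 - 343/180*e3 e4 - 7/60*e1 e2 e3 e4
Answer: 53/10 - 10/9*e1 e2 + 8/3*e2 e4 + 10/9*e3 e4 + 7/30*e1 e2 e3 e4


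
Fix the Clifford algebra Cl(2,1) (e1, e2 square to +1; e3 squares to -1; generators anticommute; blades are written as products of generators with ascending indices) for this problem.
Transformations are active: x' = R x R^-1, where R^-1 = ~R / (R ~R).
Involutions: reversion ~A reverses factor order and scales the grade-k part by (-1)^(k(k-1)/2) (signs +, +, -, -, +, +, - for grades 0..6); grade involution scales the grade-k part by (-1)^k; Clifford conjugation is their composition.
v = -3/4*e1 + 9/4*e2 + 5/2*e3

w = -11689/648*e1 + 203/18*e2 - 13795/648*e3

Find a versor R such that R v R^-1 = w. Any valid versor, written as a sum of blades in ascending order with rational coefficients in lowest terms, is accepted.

The midline construction: v and w both square to -5/8, so reflecting in their sum -12175/648*e1 + 487/36*e2 - 12175/648*e3 exchanges them.
Answer: -12175/648*e1 + 487/36*e2 - 12175/648*e3


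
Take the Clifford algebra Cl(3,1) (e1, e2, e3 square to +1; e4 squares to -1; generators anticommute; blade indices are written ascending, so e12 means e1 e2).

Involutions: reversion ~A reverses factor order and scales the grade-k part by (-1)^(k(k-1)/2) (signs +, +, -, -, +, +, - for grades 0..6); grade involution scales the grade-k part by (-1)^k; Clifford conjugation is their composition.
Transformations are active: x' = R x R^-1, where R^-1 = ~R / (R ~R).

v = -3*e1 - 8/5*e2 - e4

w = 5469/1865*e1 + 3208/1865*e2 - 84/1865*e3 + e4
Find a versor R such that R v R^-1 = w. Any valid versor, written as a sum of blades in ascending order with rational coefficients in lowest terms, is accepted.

Key observation: q(v) = q(w) = 264/25 (sandwiches preserve the norm), so R = v + w = -126/1865*e1 + 224/1865*e2 - 84/1865*e3 works whenever it is invertible — the component of v along it is kept and (v - w)/2 reverses, sending v to w.
Answer: -126/1865*e1 + 224/1865*e2 - 84/1865*e3


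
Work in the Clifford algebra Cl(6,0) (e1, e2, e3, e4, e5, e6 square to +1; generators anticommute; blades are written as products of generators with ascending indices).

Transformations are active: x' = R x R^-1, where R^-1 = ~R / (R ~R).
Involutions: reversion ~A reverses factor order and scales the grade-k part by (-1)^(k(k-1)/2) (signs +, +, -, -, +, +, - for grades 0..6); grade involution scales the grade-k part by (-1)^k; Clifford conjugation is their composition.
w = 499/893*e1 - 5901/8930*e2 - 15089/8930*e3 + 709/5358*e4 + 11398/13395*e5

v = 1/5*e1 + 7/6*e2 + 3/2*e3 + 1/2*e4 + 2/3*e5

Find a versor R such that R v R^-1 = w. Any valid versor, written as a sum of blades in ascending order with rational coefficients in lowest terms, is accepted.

A norm check does it: q(v) = q(w) = 3911/900, hence R = v + w = 3388/4465*e1 + 6776/13395*e2 - 847/4465*e3 + 1694/2679*e4 + 6776/4465*e5 realises the map — parallel part kept, (v - w)/2 negated, v carried to w.
Answer: 3388/4465*e1 + 6776/13395*e2 - 847/4465*e3 + 1694/2679*e4 + 6776/4465*e5


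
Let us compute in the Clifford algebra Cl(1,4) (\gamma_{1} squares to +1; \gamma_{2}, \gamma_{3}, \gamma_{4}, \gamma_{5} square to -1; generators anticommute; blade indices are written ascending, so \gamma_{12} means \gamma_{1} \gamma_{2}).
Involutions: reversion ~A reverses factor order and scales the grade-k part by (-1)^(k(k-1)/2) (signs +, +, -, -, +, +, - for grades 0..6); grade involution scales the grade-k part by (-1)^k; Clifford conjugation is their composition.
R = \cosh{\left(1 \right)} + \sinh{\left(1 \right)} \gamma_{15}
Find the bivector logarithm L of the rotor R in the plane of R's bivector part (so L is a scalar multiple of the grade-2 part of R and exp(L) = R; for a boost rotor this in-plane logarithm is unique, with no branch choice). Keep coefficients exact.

The scalar part of R is \cosh{\left(1 \right)}, which determines |rapidity| via cosh; the sign lives in the bivector part, and pairing them (bivector part over sinh of the rapidity = the plane) gives the unique in-plane L = rapidity * plane.
Concretely: cosh(rapidity) = \cosh{\left(1 \right)} gives rapidity = ±1, and since rapidity/sinh(rapidity) is even the sign is immaterial: L = (rapidity/sinh(rapidity)) * <R>_2 = (\frac{1}{\sinh{\left(1 \right)}}) * <R>_2.
Answer: \gamma_{15}


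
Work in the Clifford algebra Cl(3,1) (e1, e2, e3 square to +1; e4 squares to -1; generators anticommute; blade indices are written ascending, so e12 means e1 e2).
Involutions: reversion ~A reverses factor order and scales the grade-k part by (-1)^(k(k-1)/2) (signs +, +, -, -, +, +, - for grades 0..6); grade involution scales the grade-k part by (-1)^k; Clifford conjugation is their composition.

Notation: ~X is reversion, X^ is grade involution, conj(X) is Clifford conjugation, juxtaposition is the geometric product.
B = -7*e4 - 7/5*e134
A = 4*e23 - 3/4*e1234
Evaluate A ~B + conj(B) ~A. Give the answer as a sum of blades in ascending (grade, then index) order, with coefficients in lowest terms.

first term: 21/20*e2 - 21/4*e123 + 28/5*e124 - 28*e234
second term: 21/20*e2 - 21/4*e123 - 28/5*e124 - 28*e234
Answer: 21/10*e2 - 21/2*e123 - 56*e234
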